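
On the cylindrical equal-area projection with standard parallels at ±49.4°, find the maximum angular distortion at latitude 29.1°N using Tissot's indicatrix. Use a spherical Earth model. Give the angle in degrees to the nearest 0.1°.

33.3°

A cylindrical equal-area projection with standard parallel φ₀ has meridian scale h = cos φ / cos φ₀ and parallel scale k = cos φ₀ / cos φ (so areas are preserved, h·k = 1).
At 29.1°: h = 1.343, k = 0.7448; principal scales a = 1.343, b = 0.7448.
sin(ω/2) = (a − b)/(a + b) = 0.5979/2.087 = 0.2864, so ω = 2 arcsin(0.2864) ≈ 33.3°.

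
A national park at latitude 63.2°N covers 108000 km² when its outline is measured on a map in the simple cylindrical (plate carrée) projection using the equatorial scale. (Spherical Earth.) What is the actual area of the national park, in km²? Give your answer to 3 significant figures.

In the plate carrée (x = Rλ, y = Rφ), meridians are true-scale (h = 1) and parallels are stretched by k = sec φ.
Areal scale = h·k = 1 × sec φ; at 63.2°, h = 1.000, k = 2.218, so h·k = 2.218.
True area = apparent / (areal scale) = 108000 / 2.218 ≈ 48700 km².

48700 km²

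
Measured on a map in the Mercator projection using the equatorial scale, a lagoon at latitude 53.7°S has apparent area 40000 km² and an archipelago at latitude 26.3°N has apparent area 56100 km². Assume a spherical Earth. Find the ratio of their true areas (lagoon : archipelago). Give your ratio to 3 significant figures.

Since Mercator area scale is 1/cos²φ, the true area equals the apparent area multiplied by cos²φ.
True area of lagoon: 40000 × cos²(53.7°) = 40000 × 0.3505 = 14020 km².
True area of archipelago: 56100 × cos²(26.3°) = 56100 × 0.8037 = 45090 km².
Ratio = 14020 / 45090 ≈ 0.311.

0.311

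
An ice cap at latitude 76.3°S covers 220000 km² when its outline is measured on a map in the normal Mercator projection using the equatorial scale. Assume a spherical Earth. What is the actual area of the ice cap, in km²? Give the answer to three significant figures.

12300 km²

The Mercator projection is conformal; its linear scale factor is the same in every direction and equals sec φ = 1/cos φ.
Areal scale = k² = sec²φ = 1/cos²(76.3°) = 1/0.2368² = 17.83.
True area = apparent / (areal scale) = 220000 / 17.83 ≈ 12300 km².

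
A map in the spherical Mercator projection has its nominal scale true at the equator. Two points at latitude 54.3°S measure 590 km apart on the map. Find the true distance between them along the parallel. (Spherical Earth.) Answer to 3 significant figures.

For Mercator, h = k = sec φ (a conformal cylindrical projection has a single point scale, 1/cos φ).
Along the parallel at 54.3°, map distances are exaggerated by k = sec 54.3° = 1.714.
True distance = 590 / 1.714 = 590 × cos 54.3° ≈ 344 km.

344 km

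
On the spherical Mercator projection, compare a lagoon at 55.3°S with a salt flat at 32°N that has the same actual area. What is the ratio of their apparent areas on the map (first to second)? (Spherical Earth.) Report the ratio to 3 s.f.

2.22

On Mercator, area is exaggerated by sec²φ = 1/cos²φ.
At 55.3°: sec²(55.3°) = 1/0.5693² = 3.086.
At 32°: sec²(32°) = 1/0.8480² = 1.390.
Ratio = 3.086/1.390 = cos²(32°)/cos²(55.3°) ≈ 2.22.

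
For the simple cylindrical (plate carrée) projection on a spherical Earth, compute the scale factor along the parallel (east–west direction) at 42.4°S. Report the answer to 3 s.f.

1.35

In the plate carrée (x = Rλ, y = Rφ), meridians are true-scale (h = 1) and parallels are stretched by k = sec φ.
k = 1/cos 42.4° = 1/0.7385 = 1.354.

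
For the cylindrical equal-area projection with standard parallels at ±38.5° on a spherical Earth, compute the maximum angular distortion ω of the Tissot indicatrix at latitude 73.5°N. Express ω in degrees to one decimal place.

100.2°

A cylindrical equal-area projection with standard parallel φ₀ has meridian scale h = cos φ / cos φ₀ and parallel scale k = cos φ₀ / cos φ (so areas are preserved, h·k = 1).
At 73.5°: h = 0.3629, k = 2.756; principal scales a = 2.756, b = 0.3629.
sin(ω/2) = (a − b)/(a + b) = 2.393/3.118 = 0.7672, so ω = 2 arcsin(0.7672) ≈ 100.2°.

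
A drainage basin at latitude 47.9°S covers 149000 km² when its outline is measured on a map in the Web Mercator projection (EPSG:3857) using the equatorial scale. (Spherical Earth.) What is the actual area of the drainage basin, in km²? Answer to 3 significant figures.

For Mercator, h = k = sec φ (a conformal cylindrical projection has a single point scale, 1/cos φ).
Areal scale = k² = sec²φ = 1/cos²(47.9°) = 1/0.6704² = 2.225.
True area = apparent / (areal scale) = 149000 / 2.225 ≈ 67000 km².

67000 km²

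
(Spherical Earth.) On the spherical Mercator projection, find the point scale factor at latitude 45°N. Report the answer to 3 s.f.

The Mercator projection is conformal; its linear scale factor is the same in every direction and equals sec φ = 1/cos φ.
k = 1/cos 45° = 1/0.7071 = 1.414.

1.41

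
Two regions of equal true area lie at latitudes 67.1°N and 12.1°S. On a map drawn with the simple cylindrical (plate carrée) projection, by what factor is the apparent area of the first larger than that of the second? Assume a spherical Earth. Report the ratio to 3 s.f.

Plate carrée maps x = Rλ, y = Rφ. The meridian scale is h = 1 and the parallel scale is k = 1/cos φ = sec φ.
Areal scale at 67.1°: h·k = 1.000 × 2.570 = 2.570.
Areal scale at 12.1°: h·k = 1.000 × 1.023 = 1.023.
Ratio = 2.570/1.023 ≈ 2.51.

2.51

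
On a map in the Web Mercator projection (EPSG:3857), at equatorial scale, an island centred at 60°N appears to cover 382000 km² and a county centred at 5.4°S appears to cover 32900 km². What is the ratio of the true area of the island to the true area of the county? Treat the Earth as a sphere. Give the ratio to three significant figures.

2.93

Mercator's areal exaggeration is sec²φ; hence true area = (apparent area) · cos²φ.
True area of island: 382000 × cos²(60°) = 382000 × 0.2500 = 95500 km².
True area of county: 32900 × cos²(5.4°) = 32900 × 0.9911 = 32610 km².
Ratio = 95500 / 32610 ≈ 2.93.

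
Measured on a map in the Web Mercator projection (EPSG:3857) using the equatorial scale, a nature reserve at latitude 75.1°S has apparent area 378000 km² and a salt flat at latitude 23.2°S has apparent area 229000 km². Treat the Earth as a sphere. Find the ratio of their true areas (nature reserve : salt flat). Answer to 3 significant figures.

0.129

On Mercator the areal scale is sec²φ, so true area = apparent × cos²φ.
True area of nature reserve: 378000 × cos²(75.1°) = 378000 × 0.06612 = 24990 km².
True area of salt flat: 229000 × cos²(23.2°) = 229000 × 0.8448 = 193500 km².
Ratio = 24990 / 193500 ≈ 0.129.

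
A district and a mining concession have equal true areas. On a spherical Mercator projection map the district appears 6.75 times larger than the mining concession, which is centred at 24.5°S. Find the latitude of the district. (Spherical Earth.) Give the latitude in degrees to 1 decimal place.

69.5°

For equal true areas on Mercator, apparent areas scale as sec²φ, so the ratio is cos²φ₂ / cos²φ₁.
cos²φ₂ / cos²φ₁ = 6.75  ⇒  cos φ₁ = cos 24.5° / √6.75 = 0.9100/2.598 = 0.3502.
φ₁ = arccos(0.3502) ≈ 69.5°.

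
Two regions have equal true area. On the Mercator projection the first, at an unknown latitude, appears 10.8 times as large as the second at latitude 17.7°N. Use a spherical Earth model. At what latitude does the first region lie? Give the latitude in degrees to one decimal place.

For equal true areas on Mercator, apparent areas scale as sec²φ, so the ratio is cos²φ₂ / cos²φ₁.
cos²φ₂ / cos²φ₁ = 10.8  ⇒  cos φ₁ = cos 17.7° / √10.8 = 0.9527/3.286 = 0.2899.
φ₁ = arccos(0.2899) ≈ 73.1°.

73.1°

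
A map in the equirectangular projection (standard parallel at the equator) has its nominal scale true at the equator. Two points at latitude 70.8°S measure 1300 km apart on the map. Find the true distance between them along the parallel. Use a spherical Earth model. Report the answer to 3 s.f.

428 km

For the equirectangular projection with φ₀ = 0 (plate carrée), h = 1 along meridians and k = sec φ along parallels.
Along the parallel at 70.8°, map distances are exaggerated by k = sec 70.8° = 3.041.
True distance = 1300 / 3.041 = 1300 × cos 70.8° ≈ 428 km.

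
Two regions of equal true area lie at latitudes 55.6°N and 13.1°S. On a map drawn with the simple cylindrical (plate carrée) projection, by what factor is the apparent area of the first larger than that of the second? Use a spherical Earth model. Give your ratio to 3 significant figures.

1.72

For the equirectangular projection with φ₀ = 0 (plate carrée), h = 1 along meridians and k = sec φ along parallels.
Areal scale at 55.6°: h·k = 1.000 × 1.770 = 1.770.
Areal scale at 13.1°: h·k = 1.000 × 1.027 = 1.027.
Ratio = 1.770/1.027 ≈ 1.72.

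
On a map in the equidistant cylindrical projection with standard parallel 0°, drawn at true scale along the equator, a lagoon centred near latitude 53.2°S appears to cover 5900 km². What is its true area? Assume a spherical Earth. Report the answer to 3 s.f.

For the equirectangular projection with φ₀ = 0 (plate carrée), h = 1 along meridians and k = sec φ along parallels.
Areal scale = h·k = 1 × sec φ; at 53.2°, h = 1.000, k = 1.669, so h·k = 1.669.
True area = apparent / (areal scale) = 5900 / 1.669 ≈ 3530 km².

3530 km²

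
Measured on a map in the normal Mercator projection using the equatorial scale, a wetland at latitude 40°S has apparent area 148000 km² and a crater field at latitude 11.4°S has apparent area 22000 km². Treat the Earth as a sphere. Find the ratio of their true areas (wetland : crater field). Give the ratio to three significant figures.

4.11

On Mercator the areal scale is sec²φ, so true area = apparent × cos²φ.
True area of wetland: 148000 × cos²(40°) = 148000 × 0.5868 = 86850 km².
True area of crater field: 22000 × cos²(11.4°) = 22000 × 0.9609 = 21140 km².
Ratio = 86850 / 21140 ≈ 4.11.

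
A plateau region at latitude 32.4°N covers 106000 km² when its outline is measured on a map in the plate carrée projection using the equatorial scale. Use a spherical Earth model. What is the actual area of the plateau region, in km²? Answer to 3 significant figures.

89500 km²

In the plate carrée (x = Rλ, y = Rφ), meridians are true-scale (h = 1) and parallels are stretched by k = sec φ.
Areal scale = h·k = 1 × sec φ; at 32.4°, h = 1.000, k = 1.184, so h·k = 1.184.
True area = apparent / (areal scale) = 106000 / 1.184 ≈ 89500 km².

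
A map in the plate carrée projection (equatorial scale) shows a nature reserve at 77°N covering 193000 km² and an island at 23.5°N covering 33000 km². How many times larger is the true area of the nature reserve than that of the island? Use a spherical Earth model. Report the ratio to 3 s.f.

1.43

On the plate carrée, areal scale = h·k = 1 × sec φ, so true area = apparent × cos φ.
True area of nature reserve: 193000 × cos(77°) = 193000 × 0.2250 = 43420 km².
True area of island: 33000 × cos(23.5°) = 33000 × 0.9171 = 30260 km².
Ratio = 43420 / 30260 ≈ 1.43.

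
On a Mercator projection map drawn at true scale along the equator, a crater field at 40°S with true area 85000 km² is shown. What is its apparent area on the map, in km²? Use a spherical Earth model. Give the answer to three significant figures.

For Mercator, h = k = sec φ (a conformal cylindrical projection has a single point scale, 1/cos φ).
Areal scale = k² = sec²φ = 1/cos²(40°) = 1/0.7660² = 1.704.
Apparent area = 85000 × 1.704 ≈ 145000 km².

145000 km²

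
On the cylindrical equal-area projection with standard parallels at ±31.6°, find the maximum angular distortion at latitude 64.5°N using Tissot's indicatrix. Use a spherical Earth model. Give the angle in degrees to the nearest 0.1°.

Cylindrical equal-area (φ₀ = 31.6°): h = cos φ / cos 31.6° along meridians, k = cos 31.6° / cos φ along parallels; h·k = 1.
At 64.5°: h = 0.5055, k = 1.978; principal scales a = 1.978, b = 0.5055.
sin(ω/2) = (a − b)/(a + b) = 1.473/2.484 = 0.5930, so ω = 2 arcsin(0.5930) ≈ 72.7°.

72.7°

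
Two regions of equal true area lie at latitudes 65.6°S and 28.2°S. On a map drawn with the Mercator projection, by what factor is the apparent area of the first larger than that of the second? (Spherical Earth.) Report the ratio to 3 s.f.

4.55

On Mercator, area is exaggerated by sec²φ = 1/cos²φ.
At 65.6°: sec²(65.6°) = 1/0.4131² = 5.860.
At 28.2°: sec²(28.2°) = 1/0.8813² = 1.288.
Ratio = 5.860/1.288 = cos²(28.2°)/cos²(65.6°) ≈ 4.55.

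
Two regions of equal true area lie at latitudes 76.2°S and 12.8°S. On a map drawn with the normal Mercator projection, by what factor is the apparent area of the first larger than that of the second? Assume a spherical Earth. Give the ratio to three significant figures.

16.7

On Mercator, area is exaggerated by sec²φ = 1/cos²φ.
At 76.2°: sec²(76.2°) = 1/0.2385² = 17.58.
At 12.8°: sec²(12.8°) = 1/0.9751² = 1.052.
Ratio = 17.58/1.052 = cos²(12.8°)/cos²(76.2°) ≈ 16.7.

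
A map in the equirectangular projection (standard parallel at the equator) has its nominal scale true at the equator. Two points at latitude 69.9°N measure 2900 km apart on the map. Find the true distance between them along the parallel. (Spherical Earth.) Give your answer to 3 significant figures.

997 km

In the plate carrée (x = Rλ, y = Rφ), meridians are true-scale (h = 1) and parallels are stretched by k = sec φ.
Along the parallel at 69.9°, map distances are exaggerated by k = sec 69.9° = 2.910.
True distance = 2900 / 2.910 = 2900 × cos 69.9° ≈ 997 km.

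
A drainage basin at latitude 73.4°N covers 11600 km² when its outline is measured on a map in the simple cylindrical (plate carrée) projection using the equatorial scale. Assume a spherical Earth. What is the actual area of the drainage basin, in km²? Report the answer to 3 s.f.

3310 km²

For the equirectangular projection with φ₀ = 0 (plate carrée), h = 1 along meridians and k = sec φ along parallels.
Areal scale = h·k = 1 × sec φ; at 73.4°, h = 1.000, k = 3.500, so h·k = 3.500.
True area = apparent / (areal scale) = 11600 / 3.500 ≈ 3310 km².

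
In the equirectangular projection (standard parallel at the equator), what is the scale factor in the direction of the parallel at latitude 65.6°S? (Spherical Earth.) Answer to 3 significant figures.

In the plate carrée (x = Rλ, y = Rφ), meridians are true-scale (h = 1) and parallels are stretched by k = sec φ.
k = 1/cos 65.6° = 1/0.4131 = 2.421.

2.42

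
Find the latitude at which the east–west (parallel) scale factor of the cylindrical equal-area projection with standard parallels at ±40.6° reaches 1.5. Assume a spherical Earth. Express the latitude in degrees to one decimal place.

Cylindrical equal-area (φ₀ = 40.6°): h = cos φ / cos 40.6° along meridians, k = cos 40.6° / cos φ along parallels; h·k = 1.
k = cos φ₀ / cos φ = 1.5  ⇒  cos φ = cos 40.6° / 1.5 = 0.5062.
φ = arccos(0.5062) ≈ 59.6°.

59.6°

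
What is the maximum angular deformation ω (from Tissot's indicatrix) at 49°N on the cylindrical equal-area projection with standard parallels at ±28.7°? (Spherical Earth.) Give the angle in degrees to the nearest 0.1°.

32.8°

Cylindrical equal-area (φ₀ = 28.7°): h = cos φ / cos 28.7° along meridians, k = cos 28.7° / cos φ along parallels; h·k = 1.
At 49°: h = 0.7479, k = 1.337; principal scales a = 1.337, b = 0.7479.
sin(ω/2) = (a − b)/(a + b) = 0.5890/2.085 = 0.2825, so ω = 2 arcsin(0.2825) ≈ 32.8°.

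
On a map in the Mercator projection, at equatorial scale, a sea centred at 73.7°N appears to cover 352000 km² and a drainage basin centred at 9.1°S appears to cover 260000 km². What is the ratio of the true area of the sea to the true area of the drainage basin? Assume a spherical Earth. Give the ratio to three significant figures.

Mercator's areal exaggeration is sec²φ; hence true area = (apparent area) · cos²φ.
True area of sea: 352000 × cos²(73.7°) = 352000 × 0.07877 = 27730 km².
True area of drainage basin: 260000 × cos²(9.1°) = 260000 × 0.9750 = 253500 km².
Ratio = 27730 / 253500 ≈ 0.109.

0.109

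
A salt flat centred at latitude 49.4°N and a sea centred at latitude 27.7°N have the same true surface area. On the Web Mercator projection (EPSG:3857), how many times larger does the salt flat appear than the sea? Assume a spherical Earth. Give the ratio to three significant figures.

Mercator is conformal with k = sec φ, so areal scale = k² = sec²φ.
At 49.4°: sec²(49.4°) = 1/0.6508² = 2.361.
At 27.7°: sec²(27.7°) = 1/0.8854² = 1.276.
Ratio = 2.361/1.276 = cos²(27.7°)/cos²(49.4°) ≈ 1.85.

1.85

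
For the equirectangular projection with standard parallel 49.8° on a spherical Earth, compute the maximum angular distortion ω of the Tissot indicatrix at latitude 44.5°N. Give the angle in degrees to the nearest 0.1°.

5.7°

In the equirectangular projection with standard parallel φ₀ = 49.8° (x = Rλ cos φ₀, y = Rφ), meridians are true-scale (h = 1) and the parallel scale is k = cos φ₀ / cos φ.
At 44.5°: h = 1.000, k = 0.9050; principal scales a = 1.000, b = 0.9050.
sin(ω/2) = (a − b)/(a + b) = 0.09505/1.905 = 0.04990, so ω = 2 arcsin(0.04990) ≈ 5.7°.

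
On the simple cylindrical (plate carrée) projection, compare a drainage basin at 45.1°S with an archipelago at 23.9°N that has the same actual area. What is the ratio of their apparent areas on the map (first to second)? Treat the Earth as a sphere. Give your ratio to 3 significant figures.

1.30

Plate carrée maps x = Rλ, y = Rφ. The meridian scale is h = 1 and the parallel scale is k = 1/cos φ = sec φ.
Areal scale at 45.1°: h·k = 1.000 × 1.417 = 1.417.
Areal scale at 23.9°: h·k = 1.000 × 1.094 = 1.094.
Ratio = 1.417/1.094 ≈ 1.30.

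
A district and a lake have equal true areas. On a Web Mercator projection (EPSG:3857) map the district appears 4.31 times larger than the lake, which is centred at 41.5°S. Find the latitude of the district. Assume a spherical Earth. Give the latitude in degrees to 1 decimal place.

On Mercator, (apparent₁)/(apparent₂) = sec²φ₁ / sec²φ₂ when true areas are equal.
cos²φ₂ / cos²φ₁ = 4.31  ⇒  cos φ₁ = cos 41.5° / √4.31 = 0.7490/2.076 = 0.3608.
φ₁ = arccos(0.3608) ≈ 68.9°.

68.9°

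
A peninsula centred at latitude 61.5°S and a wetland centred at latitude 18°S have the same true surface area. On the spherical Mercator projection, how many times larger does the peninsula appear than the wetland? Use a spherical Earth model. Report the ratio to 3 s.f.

Mercator areal scale is sec²φ.
At 61.5°: sec²(61.5°) = 1/0.4772² = 4.392.
At 18°: sec²(18°) = 1/0.9511² = 1.106.
Ratio = 4.392/1.106 = cos²(18°)/cos²(61.5°) ≈ 3.97.

3.97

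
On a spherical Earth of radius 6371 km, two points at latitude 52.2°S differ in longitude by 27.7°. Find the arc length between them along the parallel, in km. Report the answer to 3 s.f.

Arc length along a parallel = R cos φ · Δλ (with Δλ in radians).
= 6371 × cos 52.2° × (27.7° × π/180) = 6371 × 0.6129 × 0.4835 ≈ 1890 km.

1890 km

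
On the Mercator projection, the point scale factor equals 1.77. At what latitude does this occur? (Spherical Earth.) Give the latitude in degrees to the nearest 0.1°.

55.6°

Mercator scale is k = sec φ = 1/cos φ.
1/cos φ = 1.77  ⇒  cos φ = 0.5650  ⇒  φ = arccos(0.5650) ≈ 55.6°.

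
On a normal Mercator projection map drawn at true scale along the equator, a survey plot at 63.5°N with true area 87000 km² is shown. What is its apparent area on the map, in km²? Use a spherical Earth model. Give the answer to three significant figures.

For Mercator, h = k = sec φ (a conformal cylindrical projection has a single point scale, 1/cos φ).
Areal scale = k² = sec²φ = 1/cos²(63.5°) = 1/0.4462² = 5.023.
Apparent area = 87000 × 5.023 ≈ 437000 km².

437000 km²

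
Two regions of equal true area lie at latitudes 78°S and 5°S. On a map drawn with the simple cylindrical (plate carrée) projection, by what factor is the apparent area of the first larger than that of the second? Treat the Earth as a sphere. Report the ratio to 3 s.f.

For the equirectangular projection with φ₀ = 0 (plate carrée), h = 1 along meridians and k = sec φ along parallels.
Areal scale at 78°: h·k = 1.000 × 4.810 = 4.810.
Areal scale at 5°: h·k = 1.000 × 1.004 = 1.004.
Ratio = 4.810/1.004 ≈ 4.79.

4.79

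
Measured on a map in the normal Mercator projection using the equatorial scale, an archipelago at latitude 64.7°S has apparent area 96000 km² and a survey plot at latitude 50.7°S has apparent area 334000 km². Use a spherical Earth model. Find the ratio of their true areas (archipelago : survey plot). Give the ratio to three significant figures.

0.131

Since Mercator area scale is 1/cos²φ, the true area equals the apparent area multiplied by cos²φ.
True area of archipelago: 96000 × cos²(64.7°) = 96000 × 0.1826 = 17530 km².
True area of survey plot: 334000 × cos²(50.7°) = 334000 × 0.4012 = 134000 km².
Ratio = 17530 / 134000 ≈ 0.131.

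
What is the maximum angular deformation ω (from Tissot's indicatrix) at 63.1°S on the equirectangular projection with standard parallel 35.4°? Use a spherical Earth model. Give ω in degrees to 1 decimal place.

With standard parallel φ₀ = 35.4°, the equirectangular projection gives x = Rλ cos φ₀, y = Rφ, so h = 1 and k = cos 35.4° / cos φ.
At 63.1°: h = 1.000, k = 1.802; principal scales a = 1.802, b = 1.000.
sin(ω/2) = (a − b)/(a + b) = 0.8016/2.802 = 0.2861, so ω = 2 arcsin(0.2861) ≈ 33.3°.

33.3°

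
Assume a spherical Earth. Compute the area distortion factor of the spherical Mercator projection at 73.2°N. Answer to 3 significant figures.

Mercator is conformal, so the point scale is isotropic: h = k = sec φ = 1/cos φ.
Areal scale = k² = sec²φ = 1/cos²(73.2°) = 1/0.2890² = 11.97.

12.0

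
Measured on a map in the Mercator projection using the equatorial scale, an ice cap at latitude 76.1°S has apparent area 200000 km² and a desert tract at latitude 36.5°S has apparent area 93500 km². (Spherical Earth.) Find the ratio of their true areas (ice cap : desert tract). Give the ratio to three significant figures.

On Mercator the areal scale is sec²φ, so true area = apparent × cos²φ.
True area of ice cap: 200000 × cos²(76.1°) = 200000 × 0.05771 = 11540 km².
True area of desert tract: 93500 × cos²(36.5°) = 93500 × 0.6462 = 60420 km².
Ratio = 11540 / 60420 ≈ 0.191.

0.191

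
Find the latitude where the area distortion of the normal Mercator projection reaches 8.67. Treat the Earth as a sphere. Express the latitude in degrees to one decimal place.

Mercator areal scale is sec²φ.
sec²φ = 8.67  ⇒  cos²φ = 0.1153  ⇒  cos φ = 0.3396.
φ = arccos(0.3396) ≈ 70.1°.

70.1°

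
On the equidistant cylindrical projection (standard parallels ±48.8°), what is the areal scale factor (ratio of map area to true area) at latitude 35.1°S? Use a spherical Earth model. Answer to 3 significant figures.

The equidistant cylindrical projection with φ₀ = 48.8° has h = 1 (meridians true) and k = cos φ₀ / cos φ along parallels.
Areal scale = h·k = 1 × cos φ₀ / cos φ; at 35.1°, h = 1.000, k = 0.8051, so h·k = 0.8051.

0.805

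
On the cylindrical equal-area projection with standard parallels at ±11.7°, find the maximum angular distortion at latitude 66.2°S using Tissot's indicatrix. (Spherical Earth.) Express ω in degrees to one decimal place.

Cylindrical equal-area (φ₀ = 11.7°): h = cos φ / cos 11.7° along meridians, k = cos 11.7° / cos φ along parallels; h·k = 1.
At 66.2°: h = 0.4121, k = 2.427; principal scales a = 2.427, b = 0.4121.
sin(ω/2) = (a − b)/(a + b) = 2.014/2.839 = 0.7096, so ω = 2 arcsin(0.7096) ≈ 90.4°.

90.4°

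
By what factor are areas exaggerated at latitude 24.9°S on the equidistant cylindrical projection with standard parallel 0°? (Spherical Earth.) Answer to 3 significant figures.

For the equirectangular projection with φ₀ = 0 (plate carrée), h = 1 along meridians and k = sec φ along parallels.
Areal scale = h·k = 1 × sec φ; at 24.9°, h = 1.000, k = 1.102, so h·k = 1.102.

1.10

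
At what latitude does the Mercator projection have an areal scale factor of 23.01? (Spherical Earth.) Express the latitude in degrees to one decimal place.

78.0°

Mercator areal scale is sec²φ.
sec²φ = 23.01  ⇒  cos²φ = 0.04346  ⇒  cos φ = 0.2085.
φ = arccos(0.2085) ≈ 78.0°.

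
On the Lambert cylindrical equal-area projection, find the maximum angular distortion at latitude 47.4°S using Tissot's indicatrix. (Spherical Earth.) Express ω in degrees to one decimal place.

The Lambert cylindrical equal-area projection is the cylindrical equal-area projection with its standard parallel at the equator (φ₀ = 0). A cylindrical equal-area projection with standard parallel φ₀ has meridian scale h = cos φ / cos φ₀ and parallel scale k = cos φ₀ / cos φ (so areas are preserved, h·k = 1).
At 47.4°: h = 0.6769, k = 1.477; principal scales a = 1.477, b = 0.6769.
sin(ω/2) = (a − b)/(a + b) = 0.8005/2.154 = 0.3716, so ω = 2 arcsin(0.3716) ≈ 43.6°.

43.6°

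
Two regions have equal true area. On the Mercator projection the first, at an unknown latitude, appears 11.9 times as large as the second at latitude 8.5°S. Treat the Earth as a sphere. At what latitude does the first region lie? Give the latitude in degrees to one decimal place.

On Mercator, (apparent₁)/(apparent₂) = sec²φ₁ / sec²φ₂ when true areas are equal.
cos²φ₂ / cos²φ₁ = 11.9  ⇒  cos φ₁ = cos 8.5° / √11.9 = 0.9890/3.450 = 0.2867.
φ₁ = arccos(0.2867) ≈ 73.3°.

73.3°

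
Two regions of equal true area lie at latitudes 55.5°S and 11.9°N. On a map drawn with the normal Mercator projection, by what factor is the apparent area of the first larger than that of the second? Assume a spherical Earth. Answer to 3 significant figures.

2.98

On Mercator, area is exaggerated by sec²φ = 1/cos²φ.
At 55.5°: sec²(55.5°) = 1/0.5664² = 3.117.
At 11.9°: sec²(11.9°) = 1/0.9785² = 1.044.
Ratio = 3.117/1.044 = cos²(11.9°)/cos²(55.5°) ≈ 2.98.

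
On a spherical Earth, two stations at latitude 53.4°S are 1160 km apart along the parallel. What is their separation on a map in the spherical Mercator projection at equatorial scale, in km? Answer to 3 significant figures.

1950 km

Mercator is conformal, so the point scale is isotropic: h = k = sec φ = 1/cos φ.
Along the parallel, k = sec 53.4° = 1/0.5962 = 1.677.
Map distance = 1160 × 1.677 ≈ 1950 km.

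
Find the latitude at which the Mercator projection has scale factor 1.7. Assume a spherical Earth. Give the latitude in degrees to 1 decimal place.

Mercator scale is k = sec φ = 1/cos φ.
1/cos φ = 1.7  ⇒  cos φ = 0.5882  ⇒  φ = arccos(0.5882) ≈ 54.0°.

54.0°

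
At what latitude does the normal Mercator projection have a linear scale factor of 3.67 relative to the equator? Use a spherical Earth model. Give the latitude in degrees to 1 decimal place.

Mercator scale is k = sec φ = 1/cos φ.
1/cos φ = 3.67  ⇒  cos φ = 0.2725  ⇒  φ = arccos(0.2725) ≈ 74.2°.

74.2°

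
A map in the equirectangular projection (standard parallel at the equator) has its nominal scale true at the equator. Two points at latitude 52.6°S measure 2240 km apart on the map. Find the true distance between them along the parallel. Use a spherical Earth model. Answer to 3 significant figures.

Plate carrée maps x = Rλ, y = Rφ. The meridian scale is h = 1 and the parallel scale is k = 1/cos φ = sec φ.
Along the parallel at 52.6°, map distances are exaggerated by k = sec 52.6° = 1.646.
True distance = 2240 / 1.646 = 2240 × cos 52.6° ≈ 1360 km.

1360 km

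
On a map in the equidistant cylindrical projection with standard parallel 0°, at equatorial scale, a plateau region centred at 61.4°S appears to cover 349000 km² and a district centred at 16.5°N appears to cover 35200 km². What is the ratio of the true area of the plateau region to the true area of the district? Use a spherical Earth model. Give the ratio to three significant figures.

4.95

Plate carrée has h = 1 and k = sec φ, giving areal scale sec φ; true area = (apparent area) · cos φ.
True area of plateau region: 349000 × cos(61.4°) = 349000 × 0.4787 = 167100 km².
True area of district: 35200 × cos(16.5°) = 35200 × 0.9588 = 33750 km².
Ratio = 167100 / 33750 ≈ 4.95.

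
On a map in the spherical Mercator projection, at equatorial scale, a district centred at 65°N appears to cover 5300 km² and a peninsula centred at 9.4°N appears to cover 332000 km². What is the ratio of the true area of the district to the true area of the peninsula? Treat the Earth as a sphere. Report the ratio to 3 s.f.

0.00293

Since Mercator area scale is 1/cos²φ, the true area equals the apparent area multiplied by cos²φ.
True area of district: 5300 × cos²(65°) = 5300 × 0.1786 = 946.6 km².
True area of peninsula: 332000 × cos²(9.4°) = 332000 × 0.9733 = 323100 km².
Ratio = 946.6 / 323100 ≈ 0.00293.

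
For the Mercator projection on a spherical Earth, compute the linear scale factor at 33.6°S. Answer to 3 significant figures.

For Mercator, h = k = sec φ (a conformal cylindrical projection has a single point scale, 1/cos φ).
k = 1/cos 33.6° = 1/0.8329 = 1.201.

1.20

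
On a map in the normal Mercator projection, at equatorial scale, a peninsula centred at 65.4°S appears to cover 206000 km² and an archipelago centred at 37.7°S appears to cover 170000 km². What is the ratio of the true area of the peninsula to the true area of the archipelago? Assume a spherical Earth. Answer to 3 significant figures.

0.335

Since Mercator area scale is 1/cos²φ, the true area equals the apparent area multiplied by cos²φ.
True area of peninsula: 206000 × cos²(65.4°) = 206000 × 0.1733 = 35700 km².
True area of archipelago: 170000 × cos²(37.7°) = 170000 × 0.6260 = 106400 km².
Ratio = 35700 / 106400 ≈ 0.335.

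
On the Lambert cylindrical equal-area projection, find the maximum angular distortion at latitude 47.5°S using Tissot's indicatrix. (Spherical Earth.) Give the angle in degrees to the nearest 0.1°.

43.8°

The Lambert cylindrical equal-area projection is the cylindrical equal-area projection with its standard parallel at the equator (φ₀ = 0). For cylindrical equal-area with standard parallel φ₀, h = cos φ / cos φ₀ and k = cos φ₀ / cos φ, so h·k = 1.
At 47.5°: h = 0.6756, k = 1.480; principal scales a = 1.480, b = 0.6756.
sin(ω/2) = (a − b)/(a + b) = 0.8046/2.156 = 0.3732, so ω = 2 arcsin(0.3732) ≈ 43.8°.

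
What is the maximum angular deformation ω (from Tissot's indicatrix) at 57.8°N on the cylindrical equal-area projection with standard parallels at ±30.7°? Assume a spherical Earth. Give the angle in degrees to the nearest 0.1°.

52.8°

For cylindrical equal-area with standard parallel φ₀, h = cos φ / cos φ₀ and k = cos φ₀ / cos φ, so h·k = 1.
At 57.8°: h = 0.6197, k = 1.614; principal scales a = 1.614, b = 0.6197.
sin(ω/2) = (a − b)/(a + b) = 0.9939/2.233 = 0.4450, so ω = 2 arcsin(0.4450) ≈ 52.8°.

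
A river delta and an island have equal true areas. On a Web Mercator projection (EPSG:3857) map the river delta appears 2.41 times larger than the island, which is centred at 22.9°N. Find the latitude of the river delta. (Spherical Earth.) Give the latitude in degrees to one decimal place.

53.6°

On Mercator, (apparent₁)/(apparent₂) = sec²φ₁ / sec²φ₂ when true areas are equal.
cos²φ₂ / cos²φ₁ = 2.41  ⇒  cos φ₁ = cos 22.9° / √2.41 = 0.9212/1.552 = 0.5934.
φ₁ = arccos(0.5934) ≈ 53.6°.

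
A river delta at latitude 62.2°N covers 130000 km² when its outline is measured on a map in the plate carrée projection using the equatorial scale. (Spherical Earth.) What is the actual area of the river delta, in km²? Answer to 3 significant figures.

60600 km²

In the plate carrée (x = Rλ, y = Rφ), meridians are true-scale (h = 1) and parallels are stretched by k = sec φ.
Areal scale = h·k = 1 × sec φ; at 62.2°, h = 1.000, k = 2.144, so h·k = 2.144.
True area = apparent / (areal scale) = 130000 / 2.144 ≈ 60600 km².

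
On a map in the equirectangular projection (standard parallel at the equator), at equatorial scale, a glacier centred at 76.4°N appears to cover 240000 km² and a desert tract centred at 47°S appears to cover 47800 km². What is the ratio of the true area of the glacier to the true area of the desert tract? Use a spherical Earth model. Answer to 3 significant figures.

1.73

On the plate carrée, areal scale = h·k = 1 × sec φ, so true area = apparent × cos φ.
True area of glacier: 240000 × cos(76.4°) = 240000 × 0.2351 = 56430 km².
True area of desert tract: 47800 × cos(47°) = 47800 × 0.6820 = 32600 km².
Ratio = 56430 / 32600 ≈ 1.73.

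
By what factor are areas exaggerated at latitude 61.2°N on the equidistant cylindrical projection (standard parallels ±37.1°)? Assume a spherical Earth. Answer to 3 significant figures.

The equidistant cylindrical projection with φ₀ = 37.1° has h = 1 (meridians true) and k = cos φ₀ / cos φ along parallels.
Areal scale = h·k = 1 × cos φ₀ / cos φ; at 61.2°, h = 1.000, k = 1.656, so h·k = 1.656.

1.66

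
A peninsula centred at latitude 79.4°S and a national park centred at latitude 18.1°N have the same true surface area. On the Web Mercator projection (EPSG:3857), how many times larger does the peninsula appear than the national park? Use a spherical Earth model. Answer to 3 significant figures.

26.7

Mercator is conformal with k = sec φ, so areal scale = k² = sec²φ.
At 79.4°: sec²(79.4°) = 1/0.1840² = 29.55.
At 18.1°: sec²(18.1°) = 1/0.9505² = 1.107.
Ratio = 29.55/1.107 = cos²(18.1°)/cos²(79.4°) ≈ 26.7.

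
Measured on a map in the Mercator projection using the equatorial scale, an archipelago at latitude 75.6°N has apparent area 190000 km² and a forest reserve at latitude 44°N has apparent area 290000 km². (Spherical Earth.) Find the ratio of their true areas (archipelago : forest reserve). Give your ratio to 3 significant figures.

0.0783

Since Mercator area scale is 1/cos²φ, the true area equals the apparent area multiplied by cos²φ.
True area of archipelago: 190000 × cos²(75.6°) = 190000 × 0.06185 = 11750 km².
True area of forest reserve: 290000 × cos²(44°) = 290000 × 0.5174 = 150100 km².
Ratio = 11750 / 150100 ≈ 0.0783.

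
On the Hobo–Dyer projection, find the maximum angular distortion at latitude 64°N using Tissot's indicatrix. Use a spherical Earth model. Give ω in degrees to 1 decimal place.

Hobo–Dyer is a cylindrical equal-area projection with standard parallels at ±37.5°. Cylindrical equal-area (φ₀ = 37.5°): h = cos φ / cos 37.5° along meridians, k = cos 37.5° / cos φ along parallels; h·k = 1.
At 64°: h = 0.5526, k = 1.810; principal scales a = 1.810, b = 0.5526.
sin(ω/2) = (a − b)/(a + b) = 1.257/2.362 = 0.5322, so ω = 2 arcsin(0.5322) ≈ 64.3°.

64.3°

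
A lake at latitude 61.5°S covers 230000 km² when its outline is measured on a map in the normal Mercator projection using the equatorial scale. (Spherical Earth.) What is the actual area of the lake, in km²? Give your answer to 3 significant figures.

52400 km²

For Mercator, h = k = sec φ (a conformal cylindrical projection has a single point scale, 1/cos φ).
Areal scale = k² = sec²φ = 1/cos²(61.5°) = 1/0.4772² = 4.392.
True area = apparent / (areal scale) = 230000 / 4.392 ≈ 52400 km².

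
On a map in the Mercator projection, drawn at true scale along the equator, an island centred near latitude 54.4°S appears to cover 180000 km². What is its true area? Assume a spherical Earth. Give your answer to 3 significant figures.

The Mercator projection is conformal; its linear scale factor is the same in every direction and equals sec φ = 1/cos φ.
Areal scale = k² = sec²φ = 1/cos²(54.4°) = 1/0.5821² = 2.951.
True area = apparent / (areal scale) = 180000 / 2.951 ≈ 61000 km².

61000 km²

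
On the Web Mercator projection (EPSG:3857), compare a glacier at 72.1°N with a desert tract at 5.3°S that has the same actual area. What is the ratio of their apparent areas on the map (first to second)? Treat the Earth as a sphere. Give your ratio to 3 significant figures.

Mercator is conformal with k = sec φ, so areal scale = k² = sec²φ.
At 72.1°: sec²(72.1°) = 1/0.3074² = 10.59.
At 5.3°: sec²(5.3°) = 1/0.9957² = 1.009.
Ratio = 10.59/1.009 = cos²(5.3°)/cos²(72.1°) ≈ 10.5.

10.5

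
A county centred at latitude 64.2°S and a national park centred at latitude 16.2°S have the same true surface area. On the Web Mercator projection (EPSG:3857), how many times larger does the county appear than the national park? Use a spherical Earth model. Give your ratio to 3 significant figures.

4.87

Mercator areal scale is sec²φ.
At 64.2°: sec²(64.2°) = 1/0.4352² = 5.279.
At 16.2°: sec²(16.2°) = 1/0.9603² = 1.084.
Ratio = 5.279/1.084 = cos²(16.2°)/cos²(64.2°) ≈ 4.87.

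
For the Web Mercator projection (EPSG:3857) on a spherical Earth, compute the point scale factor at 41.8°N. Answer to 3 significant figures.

Mercator is conformal, so the point scale is isotropic: h = k = sec φ = 1/cos φ.
k = 1/cos 41.8° = 1/0.7455 = 1.341.

1.34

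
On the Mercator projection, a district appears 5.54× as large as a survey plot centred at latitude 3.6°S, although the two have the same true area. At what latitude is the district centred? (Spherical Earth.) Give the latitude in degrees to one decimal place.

64.9°

On Mercator, (apparent₁)/(apparent₂) = sec²φ₁ / sec²φ₂ when true areas are equal.
cos²φ₂ / cos²φ₁ = 5.54  ⇒  cos φ₁ = cos 3.6° / √5.54 = 0.9980/2.354 = 0.4240.
φ₁ = arccos(0.4240) ≈ 64.9°.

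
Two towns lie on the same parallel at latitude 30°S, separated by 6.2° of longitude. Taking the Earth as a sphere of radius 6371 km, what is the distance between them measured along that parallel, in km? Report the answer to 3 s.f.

597 km

Arc length along a parallel = R cos φ · Δλ (with Δλ in radians).
= 6371 × cos 30° × (6.2° × π/180) = 6371 × 0.8660 × 0.1082 ≈ 597 km.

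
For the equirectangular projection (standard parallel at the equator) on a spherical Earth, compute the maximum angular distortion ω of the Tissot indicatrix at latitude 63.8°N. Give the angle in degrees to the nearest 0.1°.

45.6°

In the plate carrée (x = Rλ, y = Rφ), meridians are true-scale (h = 1) and parallels are stretched by k = sec φ.
At 63.8°: h = 1.000, k = 2.265; principal scales a = 2.265, b = 1.000.
sin(ω/2) = (a − b)/(a + b) = 1.265/3.265 = 0.3874, so ω = 2 arcsin(0.3874) ≈ 45.6°.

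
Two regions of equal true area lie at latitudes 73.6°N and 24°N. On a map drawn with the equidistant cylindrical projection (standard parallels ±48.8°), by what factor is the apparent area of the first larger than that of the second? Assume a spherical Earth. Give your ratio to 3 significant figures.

With standard parallel φ₀ = 48.8°, the equirectangular projection gives x = Rλ cos φ₀, y = Rφ, so h = 1 and k = cos 48.8° / cos φ.
Areal scale at 73.6°: h·k = 1.000 × 2.333 = 2.333.
Areal scale at 24°: h·k = 1.000 × 0.7210 = 0.7210.
Ratio = 2.333/0.7210 ≈ 3.24.

3.24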